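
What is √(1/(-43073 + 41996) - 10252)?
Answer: I*√11891593185/1077 ≈ 101.25*I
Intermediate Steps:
√(1/(-43073 + 41996) - 10252) = √(1/(-1077) - 10252) = √(-1/1077 - 10252) = √(-11041405/1077) = I*√11891593185/1077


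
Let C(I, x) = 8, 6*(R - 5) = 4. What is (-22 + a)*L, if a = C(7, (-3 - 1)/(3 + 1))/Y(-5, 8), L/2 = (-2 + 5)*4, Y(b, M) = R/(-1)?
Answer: -9552/17 ≈ -561.88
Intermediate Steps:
R = 17/3 (R = 5 + (⅙)*4 = 5 + ⅔ = 17/3 ≈ 5.6667)
Y(b, M) = -17/3 (Y(b, M) = (17/3)/(-1) = (17/3)*(-1) = -17/3)
L = 24 (L = 2*((-2 + 5)*4) = 2*(3*4) = 2*12 = 24)
a = -24/17 (a = 8/(-17/3) = 8*(-3/17) = -24/17 ≈ -1.4118)
(-22 + a)*L = (-22 - 24/17)*24 = -398/17*24 = -9552/17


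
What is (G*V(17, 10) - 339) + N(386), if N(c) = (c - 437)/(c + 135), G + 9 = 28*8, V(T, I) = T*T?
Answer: 32195665/521 ≈ 61796.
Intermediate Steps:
V(T, I) = T²
G = 215 (G = -9 + 28*8 = -9 + 224 = 215)
N(c) = (-437 + c)/(135 + c)
(G*V(17, 10) - 339) + N(386) = (215*17² - 339) + (-437 + 386)/(135 + 386) = (215*289 - 339) - 51/521 = (62135 - 339) + (1/521)*(-51) = 61796 - 51/521 = 32195665/521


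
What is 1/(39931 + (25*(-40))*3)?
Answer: 1/36931 ≈ 2.7078e-5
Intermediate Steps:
1/(39931 + (25*(-40))*3) = 1/(39931 - 1000*3) = 1/(39931 - 3000) = 1/36931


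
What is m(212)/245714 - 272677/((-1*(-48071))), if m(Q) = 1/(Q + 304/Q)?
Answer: -757910291200173/133614150554528 ≈ -5.6724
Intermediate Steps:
m(212)/245714 - 272677/((-1*(-48071))) = (212/(304 + 212**2))/245714 - 272677/((-1*(-48071))) = (212/(304 + 44944))*(1/245714) - 272677/48071 = (212/45248)*(1/245714) - 272677*1/48071 = (212*(1/45248))*(1/245714) - 272677/48071 = (53/11312)*(1/245714) - 272677/48071 = 53/2779516768 - 272677/48071 = -757910291200173/133614150554528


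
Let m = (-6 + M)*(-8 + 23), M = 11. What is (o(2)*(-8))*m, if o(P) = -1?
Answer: 600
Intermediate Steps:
m = 75 (m = (-6 + 11)*(-8 + 23) = 5*15 = 75)
(o(2)*(-8))*m = -1*(-8)*75 = 8*75 = 600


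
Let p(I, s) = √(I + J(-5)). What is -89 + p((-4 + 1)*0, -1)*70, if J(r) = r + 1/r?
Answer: -89 + 14*I*√130 ≈ -89.0 + 159.62*I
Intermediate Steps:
J(r) = r + 1/r
p(I, s) = √(-26/5 + I) (p(I, s) = √(I + (-5 + 1/(-5))) = √(I + (-5 - ⅕)) = √(I - 26/5) = √(-26/5 + I))
-89 + p((-4 + 1)*0, -1)*70 = -89 + (√(-130 + 25*((-4 + 1)*0))/5)*70 = -89 + (√(-130 + 25*(-3*0))/5)*70 = -89 + (√(-130 + 25*0)/5)*70 = -89 + (√(-130 + 0)/5)*70 = -89 + (√(-130)/5)*70 = -89 + ((I*√130)/5)*70 = -89 + (I*√130/5)*70 = -89 + 14*I*√130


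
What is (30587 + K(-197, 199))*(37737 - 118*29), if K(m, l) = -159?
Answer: 1044136820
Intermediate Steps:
(30587 + K(-197, 199))*(37737 - 118*29) = (30587 - 159)*(37737 - 118*29) = 30428*(37737 - 3422) = 30428*34315 = 1044136820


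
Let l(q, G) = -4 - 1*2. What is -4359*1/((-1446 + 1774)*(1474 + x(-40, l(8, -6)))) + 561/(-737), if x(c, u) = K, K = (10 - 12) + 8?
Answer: -25049493/32524480 ≈ -0.77017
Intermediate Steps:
K = 6 (K = -2 + 8 = 6)
l(q, G) = -6 (l(q, G) = -4 - 2 = -6)
x(c, u) = 6
-4359*1/((-1446 + 1774)*(1474 + x(-40, l(8, -6)))) + 561/(-737) = -4359*1/((-1446 + 1774)*(1474 + 6)) + 561/(-737) = -4359/(1480*328) + 561*(-1/737) = -4359/485440 - 51/67 = -25049493/32524480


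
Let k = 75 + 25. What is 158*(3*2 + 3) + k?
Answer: 1522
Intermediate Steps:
k = 100
158*(3*2 + 3) + k = 158*(3*2 + 3) + 100 = 158*(6 + 3) + 100 = 158*9 + 100 = 1422 + 100 = 1522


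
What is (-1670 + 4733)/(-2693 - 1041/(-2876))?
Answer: -8809188/7744027 ≈ -1.1375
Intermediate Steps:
(-1670 + 4733)/(-2693 - 1041/(-2876)) = 3063/(-2693 - 1041*(-1/2876)) = 3063/(-2693 + 1041/2876) = 3063/(-7744027/2876) = 3063*(-2876/7744027) = -8809188/7744027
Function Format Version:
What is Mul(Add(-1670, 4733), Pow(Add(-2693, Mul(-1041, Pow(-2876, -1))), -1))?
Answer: Rational(-8809188, 7744027) ≈ -1.1375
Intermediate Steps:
Mul(Add(-1670, 4733), Pow(Add(-2693, Mul(-1041, Pow(-2876, -1))), -1)) = Mul(3063, Pow(Add(-2693, Mul(-1041, Rational(-1, 2876))), -1)) = Mul(3063, Pow(Add(-2693, Rational(1041, 2876)), -1)) = Mul(3063, Pow(Rational(-7744027, 2876), -1)) = Mul(3063, Rational(-2876, 7744027)) = Rational(-8809188, 7744027)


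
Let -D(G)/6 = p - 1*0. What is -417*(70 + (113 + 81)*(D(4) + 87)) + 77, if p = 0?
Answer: -7067239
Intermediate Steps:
D(G) = 0 (D(G) = -6*(0 - 1*0) = -6*(0 + 0) = -6*0 = 0)
-417*(70 + (113 + 81)*(D(4) + 87)) + 77 = -417*(70 + (113 + 81)*(0 + 87)) + 77 = -417*(70 + 194*87) + 77 = -417*(70 + 16878) + 77 = -417*16948 + 77 = -7067316 + 77 = -7067239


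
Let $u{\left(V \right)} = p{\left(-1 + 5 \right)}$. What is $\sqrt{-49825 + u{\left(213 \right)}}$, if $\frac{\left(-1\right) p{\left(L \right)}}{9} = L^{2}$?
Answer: $i \sqrt{49969} \approx 223.54 i$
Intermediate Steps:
$p{\left(L \right)} = - 9 L^{2}$
$u{\left(V \right)} = -144$ ($u{\left(V \right)} = - 9 \left(-1 + 5\right)^{2} = - 9 \cdot 4^{2} = \left(-9\right) 16 = -144$)
$\sqrt{-49825 + u{\left(213 \right)}} = \sqrt{-49825 - 144} = \sqrt{-49969} = i \sqrt{49969}$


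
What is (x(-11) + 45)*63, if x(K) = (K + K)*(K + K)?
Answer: 33327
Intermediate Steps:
x(K) = 4*K**2 (x(K) = (2*K)*(2*K) = 4*K**2)
(x(-11) + 45)*63 = (4*(-11)**2 + 45)*63 = (4*121 + 45)*63 = (484 + 45)*63 = 529*63 = 33327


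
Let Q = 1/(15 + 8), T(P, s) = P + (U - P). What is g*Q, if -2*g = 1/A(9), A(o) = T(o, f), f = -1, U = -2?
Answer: 1/92 ≈ 0.010870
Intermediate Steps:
T(P, s) = -2 (T(P, s) = P + (-2 - P) = -2)
A(o) = -2
g = ¼ (g = -½/(-2) = -½*(-½) = ¼ ≈ 0.25000)
Q = 1/23 ≈ 0.043478
g*Q = (¼)*(1/23) = 1/92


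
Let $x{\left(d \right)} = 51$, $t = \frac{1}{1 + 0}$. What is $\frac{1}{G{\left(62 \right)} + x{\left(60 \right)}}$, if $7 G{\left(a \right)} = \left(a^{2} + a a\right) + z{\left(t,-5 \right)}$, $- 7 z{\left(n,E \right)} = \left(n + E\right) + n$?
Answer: $\frac{49}{56318} \approx 0.00087006$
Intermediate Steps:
$t = 1$ ($t = 1^{-1} = 1$)
$z{\left(n,E \right)} = - \frac{2 n}{7} - \frac{E}{7}$ ($z{\left(n,E \right)} = - \frac{\left(n + E\right) + n}{7} = - \frac{\left(E + n\right) + n}{7} = - \frac{E + 2 n}{7} = - \frac{2 n}{7} - \frac{E}{7}$)
$G{\left(a \right)} = \frac{3}{49} + \frac{2 a^{2}}{7}$ ($G{\left(a \right)} = \frac{\left(a^{2} + a a\right) - - \frac{3}{7}}{7} = \frac{\left(a^{2} + a^{2}\right) + \left(- \frac{2}{7} + \frac{5}{7}\right)}{7} = \frac{2 a^{2} + \frac{3}{7}}{7} = \frac{\frac{3}{7} + 2 a^{2}}{7} = \frac{3}{49} + \frac{2 a^{2}}{7}$)
$\frac{1}{G{\left(62 \right)} + x{\left(60 \right)}} = \frac{1}{\left(\frac{3}{49} + \frac{2 \cdot 62^{2}}{7}\right) + 51} = \frac{1}{\left(\frac{3}{49} + \frac{2}{7} \cdot 3844\right) + 51} = \frac{1}{\left(\frac{3}{49} + \frac{7688}{7}\right) + 51} = \frac{1}{\frac{53819}{49} + 51} = \frac{1}{\frac{56318}{49}} = \frac{49}{56318}$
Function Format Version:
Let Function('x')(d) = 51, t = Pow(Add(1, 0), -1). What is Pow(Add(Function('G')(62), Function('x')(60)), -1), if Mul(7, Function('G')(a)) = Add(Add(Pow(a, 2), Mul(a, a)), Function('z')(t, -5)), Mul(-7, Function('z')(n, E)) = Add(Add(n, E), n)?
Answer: Rational(49, 56318) ≈ 0.00087006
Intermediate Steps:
t = 1 (t = Pow(1, -1) = 1)
Function('z')(n, E) = Add(Mul(Rational(-2, 7), n), Mul(Rational(-1, 7), E)) (Function('z')(n, E) = Mul(Rational(-1, 7), Add(Add(n, E), n)) = Mul(Rational(-1, 7), Add(Add(E, n), n)) = Mul(Rational(-1, 7), Add(E, Mul(2, n))) = Add(Mul(Rational(-2, 7), n), Mul(Rational(-1, 7), E)))
Function('G')(a) = Add(Rational(3, 49), Mul(Rational(2, 7), Pow(a, 2))) (Function('G')(a) = Mul(Rational(1, 7), Add(Add(Pow(a, 2), Mul(a, a)), Add(Mul(Rational(-2, 7), 1), Mul(Rational(-1, 7), -5)))) = Mul(Rational(1, 7), Add(Add(Pow(a, 2), Pow(a, 2)), Add(Rational(-2, 7), Rational(5, 7)))) = Mul(Rational(1, 7), Add(Mul(2, Pow(a, 2)), Rational(3, 7))) = Mul(Rational(1, 7), Add(Rational(3, 7), Mul(2, Pow(a, 2)))) = Add(Rational(3, 49), Mul(Rational(2, 7), Pow(a, 2))))
Pow(Add(Function('G')(62), Function('x')(60)), -1) = Pow(Add(Add(Rational(3, 49), Mul(Rational(2, 7), Pow(62, 2))), 51), -1) = Pow(Add(Add(Rational(3, 49), Mul(Rational(2, 7), 3844)), 51), -1) = Pow(Add(Add(Rational(3, 49), Rational(7688, 7)), 51), -1) = Pow(Add(Rational(53819, 49), 51), -1) = Pow(Rational(56318, 49), -1) = Rational(49, 56318)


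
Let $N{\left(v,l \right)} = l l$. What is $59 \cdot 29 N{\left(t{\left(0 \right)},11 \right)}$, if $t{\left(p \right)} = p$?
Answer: $207031$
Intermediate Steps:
$N{\left(v,l \right)} = l^{2}$
$59 \cdot 29 N{\left(t{\left(0 \right)},11 \right)} = 59 \cdot 29 \cdot 11^{2} = 1711 \cdot 121 = 207031$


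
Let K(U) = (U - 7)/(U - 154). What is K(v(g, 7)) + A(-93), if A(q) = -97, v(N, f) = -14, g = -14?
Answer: -775/8 ≈ -96.875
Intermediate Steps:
K(U) = (-7 + U)/(-154 + U)
K(v(g, 7)) + A(-93) = (-7 - 14)/(-154 - 14) - 97 = -21/(-168) - 97 = -1/168*(-21) - 97 = ⅛ - 97 = -775/8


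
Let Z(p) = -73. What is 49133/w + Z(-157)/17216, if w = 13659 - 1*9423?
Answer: 211391125/18231744 ≈ 11.595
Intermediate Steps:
w = 4236 (w = 13659 - 9423 = 4236)
49133/w + Z(-157)/17216 = 49133/4236 - 73/17216 = 211391125/18231744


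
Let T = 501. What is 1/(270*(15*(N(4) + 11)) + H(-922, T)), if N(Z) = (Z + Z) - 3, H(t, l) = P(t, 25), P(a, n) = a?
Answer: 1/63878 ≈ 1.5655e-5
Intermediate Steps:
H(t, l) = t
N(Z) = -3 + 2*Z (N(Z) = 2*Z - 3 = -3 + 2*Z)
1/(270*(15*(N(4) + 11)) + H(-922, T)) = 1/(270*(15*((-3 + 2*4) + 11)) - 922) = 1/(270*(15*((-3 + 8) + 11)) - 922) = 1/(270*(15*(5 + 11)) - 922) = 1/(270*(15*16) - 922) = 1/(270*240 - 922) = 1/(64800 - 922) = 1/63878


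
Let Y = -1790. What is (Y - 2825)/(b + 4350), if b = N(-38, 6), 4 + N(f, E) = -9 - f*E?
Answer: -923/913 ≈ -1.0110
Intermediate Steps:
N(f, E) = -13 - E*f (N(f, E) = -4 + (-9 - f*E) = -4 + (-9 - E*f) = -13 - E*f)
b = 215 (b = -13 - 1*6*(-38) = -13 + 228 = 215)
(Y - 2825)/(b + 4350) = (-1790 - 2825)/(215 + 4350) = -4615/4565 = -4615*1/4565 = -923/913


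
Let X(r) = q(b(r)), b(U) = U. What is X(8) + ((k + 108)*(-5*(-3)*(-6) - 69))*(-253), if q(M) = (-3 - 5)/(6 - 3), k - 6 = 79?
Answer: 23291425/3 ≈ 7.7638e+6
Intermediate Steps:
k = 85 (k = 6 + 79 = 85)
q(M) = -8/3
X(r) = -8/3
X(8) + ((k + 108)*(-5*(-3)*(-6) - 69))*(-253) = -8/3 + ((85 + 108)*(-5*(-3)*(-6) - 69))*(-253) = -8/3 + (193*(15*(-6) - 69))*(-253) = -8/3 + (193*(-90 - 69))*(-253) = -8/3 + (193*(-159))*(-253) = -8/3 - 30687*(-253) = -8/3 + 7763811 = 23291425/3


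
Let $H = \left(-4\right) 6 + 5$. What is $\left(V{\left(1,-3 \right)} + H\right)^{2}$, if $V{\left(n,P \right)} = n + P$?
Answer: $441$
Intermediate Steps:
$V{\left(n,P \right)} = P + n$
$H = -19$ ($H = -24 + 5 = -19$)
$\left(V{\left(1,-3 \right)} + H\right)^{2} = \left(\left(-3 + 1\right) - 19\right)^{2} = \left(-2 - 19\right)^{2} = \left(-21\right)^{2} = 441$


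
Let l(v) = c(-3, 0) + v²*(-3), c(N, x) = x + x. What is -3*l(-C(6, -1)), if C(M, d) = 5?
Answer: 225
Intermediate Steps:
c(N, x) = 2*x
l(v) = -3*v² (l(v) = 2*0 + v²*(-3) = 0 - 3*v² = -3*v²)
-3*l(-C(6, -1)) = -(-9)*(-1*5)² = -(-9)*(-5)² = -(-9)*25 = -3*(-75) = 225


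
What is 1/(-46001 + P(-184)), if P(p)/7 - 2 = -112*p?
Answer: 1/98269 ≈ 1.0176e-5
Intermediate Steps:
P(p) = 14 - 784*p (P(p) = 14 + 7*(-112*p) = 14 - 784*p)
1/(-46001 + P(-184)) = 1/(-46001 + (14 - 784*(-184))) = 1/(-46001 + (14 + 144256)) = 1/(-46001 + 144270) = 1/98269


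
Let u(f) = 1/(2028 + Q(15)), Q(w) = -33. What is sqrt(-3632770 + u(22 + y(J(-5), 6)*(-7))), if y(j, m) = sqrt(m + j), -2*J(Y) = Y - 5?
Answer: I*sqrt(14458515417255)/1995 ≈ 1906.0*I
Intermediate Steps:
J(Y) = 5/2 - Y/2 (J(Y) = -(Y - 5)/2 = -(-5 + Y)/2 = 5/2 - Y/2)
y(j, m) = sqrt(j + m)
u(f) = 1/1995 (u(f) = 1/(2028 - 33) = 1/1995)
sqrt(-3632770 + u(22 + y(J(-5), 6)*(-7))) = sqrt(-3632770 + 1/1995) = sqrt(-7247376149/1995) = I*sqrt(14458515417255)/1995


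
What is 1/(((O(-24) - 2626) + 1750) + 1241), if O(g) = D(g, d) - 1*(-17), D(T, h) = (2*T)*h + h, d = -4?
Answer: 1/570 ≈ 0.0017544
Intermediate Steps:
D(T, h) = h + 2*T*h (D(T, h) = 2*T*h + h = h + 2*T*h)
O(g) = 13 - 8*g (O(g) = -4*(1 + 2*g) - 1*(-17) = (-4 - 8*g) + 17 = 13 - 8*g)
1/(((O(-24) - 2626) + 1750) + 1241) = 1/((((13 - 8*(-24)) - 2626) + 1750) + 1241) = 1/((((13 + 192) - 2626) + 1750) + 1241) = 1/(((205 - 2626) + 1750) + 1241) = 1/((-2421 + 1750) + 1241) = 1/(-671 + 1241) = 1/570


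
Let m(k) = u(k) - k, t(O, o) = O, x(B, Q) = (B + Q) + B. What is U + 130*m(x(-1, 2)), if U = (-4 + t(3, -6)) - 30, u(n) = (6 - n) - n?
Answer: 749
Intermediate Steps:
x(B, Q) = Q + 2*B
u(n) = 6 - 2*n
m(k) = 6 - 3*k (m(k) = (6 - 2*k) - k = 6 - 3*k)
U = -31 (U = (-4 + 3) - 30 = -1 - 30 = -31)
U + 130*m(x(-1, 2)) = -31 + 130*(6 - 3*(2 + 2*(-1))) = -31 + 130*(6 - 3*(2 - 2)) = -31 + 130*(6 - 3*0) = -31 + 130*(6 + 0) = -31 + 130*6 = -31 + 780 = 749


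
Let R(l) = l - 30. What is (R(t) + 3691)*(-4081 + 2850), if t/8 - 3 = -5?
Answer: -4486995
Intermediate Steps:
t = -16 (t = 24 + 8*(-5) = 24 - 40 = -16)
R(l) = -30 + l
(R(t) + 3691)*(-4081 + 2850) = ((-30 - 16) + 3691)*(-4081 + 2850) = (-46 + 3691)*(-1231) = 3645*(-1231) = -4486995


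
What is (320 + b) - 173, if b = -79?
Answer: 68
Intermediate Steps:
(320 + b) - 173 = (320 - 79) - 173 = 241 - 173 = 68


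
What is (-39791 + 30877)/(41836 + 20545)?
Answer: -8914/62381 ≈ -0.14290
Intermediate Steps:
(-39791 + 30877)/(41836 + 20545) = -8914/62381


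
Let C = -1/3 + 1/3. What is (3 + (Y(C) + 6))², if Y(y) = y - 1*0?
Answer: 81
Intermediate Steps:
C = 0 (C = -1*⅓ + 1*(⅓) = -⅓ + ⅓ = 0)
Y(y) = y (Y(y) = y + 0 = y)
(3 + (Y(C) + 6))² = (3 + (0 + 6))² = (3 + 6)² = 9² = 81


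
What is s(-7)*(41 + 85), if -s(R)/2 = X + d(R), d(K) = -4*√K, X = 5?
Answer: -1260 + 1008*I*√7 ≈ -1260.0 + 2666.9*I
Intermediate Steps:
s(R) = -10 + 8*√R (s(R) = -2*(5 - 4*√R) = -10 + 8*√R)
s(-7)*(41 + 85) = (-10 + 8*√(-7))*(41 + 85) = (-10 + 8*(I*√7))*126 = (-10 + 8*I*√7)*126 = -1260 + 1008*I*√7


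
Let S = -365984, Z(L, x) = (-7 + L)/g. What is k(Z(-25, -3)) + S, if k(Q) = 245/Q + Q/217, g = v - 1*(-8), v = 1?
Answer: -22876843453/62496 ≈ -3.6605e+5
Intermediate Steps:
g = 9 (g = 1 - 1*(-8) = 1 + 8 = 9)
Z(L, x) = -7/9 + L/9 (Z(L, x) = (-7 + L)/9 = (-7 + L)*(⅑) = -7/9 + L/9)
k(Q) = 245/Q + Q/217 (k(Q) = 245/Q + Q*(1/217) = 245/Q + Q/217)
k(Z(-25, -3)) + S = (245/(-7/9 + (⅑)*(-25)) + (-7/9 + (⅑)*(-25))/217) - 365984 = (245/(-7/9 - 25/9) + (-7/9 - 25/9)/217) - 365984 = (245/(-32/9) + (1/217)*(-32/9)) - 365984 = (245*(-9/32) - 32/1953) - 365984 = (-2205/32 - 32/1953) - 365984 = -4307389/62496 - 365984 = -22876843453/62496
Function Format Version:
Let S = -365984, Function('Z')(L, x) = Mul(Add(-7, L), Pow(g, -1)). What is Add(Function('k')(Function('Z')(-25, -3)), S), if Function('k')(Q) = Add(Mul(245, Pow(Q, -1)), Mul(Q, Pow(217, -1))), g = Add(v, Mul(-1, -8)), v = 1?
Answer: Rational(-22876843453, 62496) ≈ -3.6605e+5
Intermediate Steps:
g = 9 (g = Add(1, Mul(-1, -8)) = Add(1, 8) = 9)
Function('Z')(L, x) = Add(Rational(-7, 9), Mul(Rational(1, 9), L)) (Function('Z')(L, x) = Mul(Add(-7, L), Pow(9, -1)) = Mul(Add(-7, L), Rational(1, 9)) = Add(Rational(-7, 9), Mul(Rational(1, 9), L)))
Function('k')(Q) = Add(Mul(245, Pow(Q, -1)), Mul(Rational(1, 217), Q)) (Function('k')(Q) = Add(Mul(245, Pow(Q, -1)), Mul(Q, Rational(1, 217))) = Add(Mul(245, Pow(Q, -1)), Mul(Rational(1, 217), Q)))
Add(Function('k')(Function('Z')(-25, -3)), S) = Add(Add(Mul(245, Pow(Add(Rational(-7, 9), Mul(Rational(1, 9), -25)), -1)), Mul(Rational(1, 217), Add(Rational(-7, 9), Mul(Rational(1, 9), -25)))), -365984) = Add(Add(Mul(245, Pow(Add(Rational(-7, 9), Rational(-25, 9)), -1)), Mul(Rational(1, 217), Add(Rational(-7, 9), Rational(-25, 9)))), -365984) = Add(Add(Mul(245, Pow(Rational(-32, 9), -1)), Mul(Rational(1, 217), Rational(-32, 9))), -365984) = Add(Add(Mul(245, Rational(-9, 32)), Rational(-32, 1953)), -365984) = Add(Add(Rational(-2205, 32), Rational(-32, 1953)), -365984) = Add(Rational(-4307389, 62496), -365984) = Rational(-22876843453, 62496)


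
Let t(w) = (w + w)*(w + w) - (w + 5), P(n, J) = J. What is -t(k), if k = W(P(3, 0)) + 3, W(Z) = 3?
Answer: -133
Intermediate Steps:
k = 6 (k = 3 + 3 = 6)
t(w) = -5 - w + 4*w² (t(w) = (2*w)*(2*w) - (5 + w) = 4*w² + (-5 - w) = -5 - w + 4*w²)
-t(k) = -(-5 - 1*6 + 4*6²) = -(-5 - 6 + 4*36) = -(-5 - 6 + 144) = -1*133 = -133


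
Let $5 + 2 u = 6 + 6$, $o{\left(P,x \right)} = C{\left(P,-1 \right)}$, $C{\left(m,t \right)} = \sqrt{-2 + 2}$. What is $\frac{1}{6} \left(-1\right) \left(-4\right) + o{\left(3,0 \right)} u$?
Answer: $\frac{2}{3} \approx 0.66667$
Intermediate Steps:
$C{\left(m,t \right)} = 0$ ($C{\left(m,t \right)} = \sqrt{0} = 0$)
$o{\left(P,x \right)} = 0$
$u = \frac{7}{2}$ ($u = - \frac{5}{2} + \frac{6 + 6}{2} = - \frac{5}{2} + \frac{1}{2} \cdot 12 = - \frac{5}{2} + 6 = \frac{7}{2} \approx 3.5$)
$\frac{1}{6} \left(-1\right) \left(-4\right) + o{\left(3,0 \right)} u = \frac{1}{6} \left(-1\right) \left(-4\right) + 0 \cdot \frac{7}{2} = \frac{1}{6} \left(-1\right) \left(-4\right) + 0 = \left(- \frac{1}{6}\right) \left(-4\right) + 0 = \frac{2}{3} + 0 = \frac{2}{3}$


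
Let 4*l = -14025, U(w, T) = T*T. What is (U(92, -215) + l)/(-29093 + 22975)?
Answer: -170875/24472 ≈ -6.9825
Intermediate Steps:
U(w, T) = T**2
l = -14025/4 (l = (1/4)*(-14025) = -14025/4 ≈ -3506.3)
(U(92, -215) + l)/(-29093 + 22975) = ((-215)**2 - 14025/4)/(-29093 + 22975) = (46225 - 14025/4)/(-6118) = (170875/4)*(-1/6118) = -170875/24472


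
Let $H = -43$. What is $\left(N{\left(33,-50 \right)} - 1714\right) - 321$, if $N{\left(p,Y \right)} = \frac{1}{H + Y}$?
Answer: $- \frac{189256}{93} \approx -2035.0$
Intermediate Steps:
$N{\left(p,Y \right)} = \frac{1}{-43 + Y}$
$\left(N{\left(33,-50 \right)} - 1714\right) - 321 = \left(\frac{1}{-43 - 50} - 1714\right) - 321 = \left(\frac{1}{-93} - 1714\right) - 321 = \left(- \frac{1}{93} - 1714\right) - 321 = - \frac{159403}{93} - 321 = - \frac{189256}{93}$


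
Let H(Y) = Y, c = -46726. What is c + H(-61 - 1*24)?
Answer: -46811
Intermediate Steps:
c + H(-61 - 1*24) = -46726 + (-61 - 1*24) = -46726 + (-61 - 24) = -46726 - 85 = -46811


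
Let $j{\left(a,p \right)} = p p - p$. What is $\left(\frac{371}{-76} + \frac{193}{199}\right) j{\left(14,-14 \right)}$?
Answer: $- \frac{6211905}{7562} \approx -821.46$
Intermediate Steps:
$j{\left(a,p \right)} = p^{2} - p$
$\left(\frac{371}{-76} + \frac{193}{199}\right) j{\left(14,-14 \right)} = \left(\frac{371}{-76} + \frac{193}{199}\right) \left(- 14 \left(-1 - 14\right)\right) = \left(371 \left(- \frac{1}{76}\right) + 193 \cdot \frac{1}{199}\right) \left(\left(-14\right) \left(-15\right)\right) = \left(- \frac{371}{76} + \frac{193}{199}\right) 210 = \left(- \frac{59161}{15124}\right) 210 = - \frac{6211905}{7562}$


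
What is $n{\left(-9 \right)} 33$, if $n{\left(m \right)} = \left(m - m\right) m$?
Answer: $0$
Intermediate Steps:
$n{\left(m \right)} = 0$ ($n{\left(m \right)} = 0 m = 0$)
$n{\left(-9 \right)} 33 = 0 \cdot 33 = 0$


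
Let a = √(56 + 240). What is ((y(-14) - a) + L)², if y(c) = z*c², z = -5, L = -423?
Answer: 1968705 + 5612*√74 ≈ 2.0170e+6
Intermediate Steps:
a = 2*√74 (a = √296 = 2*√74 ≈ 17.205)
y(c) = -5*c²
((y(-14) - a) + L)² = ((-5*(-14)² - 2*√74) - 423)² = ((-5*196 - 2*√74) - 423)² = ((-980 - 2*√74) - 423)² = (-1403 - 2*√74)²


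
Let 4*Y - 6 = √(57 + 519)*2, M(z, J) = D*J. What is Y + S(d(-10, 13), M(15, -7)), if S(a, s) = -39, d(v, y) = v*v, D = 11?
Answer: -51/2 ≈ -25.500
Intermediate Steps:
d(v, y) = v²
M(z, J) = 11*J
Y = 27/2 (Y = 3/2 + (√(57 + 519)*2)/4 = 3/2 + (√576*2)/4 = 3/2 + (24*2)/4 = 3/2 + (¼)*48 = 3/2 + 12 = 27/2 ≈ 13.500)
Y + S(d(-10, 13), M(15, -7)) = 27/2 - 39 = -51/2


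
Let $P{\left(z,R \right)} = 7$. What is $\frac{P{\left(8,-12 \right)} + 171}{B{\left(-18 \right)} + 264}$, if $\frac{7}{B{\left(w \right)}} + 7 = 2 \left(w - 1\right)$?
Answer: $\frac{8010}{11873} \approx 0.67464$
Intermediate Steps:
$B{\left(w \right)} = \frac{7}{-9 + 2 w}$ ($B{\left(w \right)} = \frac{7}{-7 + 2 \left(w - 1\right)} = \frac{7}{-7 + 2 \left(-1 + w\right)} = \frac{7}{-7 + \left(-2 + 2 w\right)} = \frac{7}{-9 + 2 w}$)
$\frac{P{\left(8,-12 \right)} + 171}{B{\left(-18 \right)} + 264} = \frac{7 + 171}{\frac{7}{-9 + 2 \left(-18\right)} + 264} = \frac{178}{\frac{7}{-9 - 36} + 264} = \frac{178}{\frac{7}{-45} + 264} = \frac{178}{7 \left(- \frac{1}{45}\right) + 264} = \frac{178}{- \frac{7}{45} + 264} = \frac{178}{\frac{11873}{45}} = 178 \cdot \frac{45}{11873} = \frac{8010}{11873}$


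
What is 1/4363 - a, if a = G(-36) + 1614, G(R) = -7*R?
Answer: -8141357/4363 ≈ -1866.0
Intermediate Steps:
a = 1866 (a = -7*(-36) + 1614 = 252 + 1614 = 1866)
1/4363 - a = 1/4363 - 1*1866 = 1/4363 - 1866 = -8141357/4363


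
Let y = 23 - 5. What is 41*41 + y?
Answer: 1699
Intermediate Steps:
y = 18
41*41 + y = 41*41 + 18 = 1681 + 18 = 1699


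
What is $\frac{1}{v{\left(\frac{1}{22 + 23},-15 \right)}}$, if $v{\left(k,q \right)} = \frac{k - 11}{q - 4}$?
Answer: $\frac{45}{26} \approx 1.7308$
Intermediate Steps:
$v{\left(k,q \right)} = \frac{-11 + k}{-4 + q}$
$\frac{1}{v{\left(\frac{1}{22 + 23},-15 \right)}} = \frac{1}{\frac{1}{-4 - 15} \left(-11 + \frac{1}{22 + 23}\right)} = \frac{1}{\frac{1}{-19} \left(-11 + \frac{1}{45}\right)} = \frac{1}{\left(- \frac{1}{19}\right) \left(-11 + \frac{1}{45}\right)} = \frac{1}{\left(- \frac{1}{19}\right) \left(- \frac{494}{45}\right)} = \frac{1}{\frac{26}{45}} = \frac{45}{26}$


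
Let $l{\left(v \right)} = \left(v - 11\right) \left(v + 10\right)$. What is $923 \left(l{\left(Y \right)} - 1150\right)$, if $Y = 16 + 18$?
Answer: $-127374$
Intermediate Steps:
$Y = 34$
$l{\left(v \right)} = \left(-11 + v\right) \left(10 + v\right)$
$923 \left(l{\left(Y \right)} - 1150\right) = 923 \left(\left(-110 + 34^{2} - 34\right) - 1150\right) = 923 \left(\left(-110 + 1156 - 34\right) - 1150\right) = 923 \left(1012 - 1150\right) = 923 \left(-138\right) = -127374$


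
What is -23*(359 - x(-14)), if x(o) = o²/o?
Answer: -8579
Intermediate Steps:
x(o) = o
-23*(359 - x(-14)) = -23*(359 - 1*(-14)) = -23*(359 + 14) = -23*373 = -8579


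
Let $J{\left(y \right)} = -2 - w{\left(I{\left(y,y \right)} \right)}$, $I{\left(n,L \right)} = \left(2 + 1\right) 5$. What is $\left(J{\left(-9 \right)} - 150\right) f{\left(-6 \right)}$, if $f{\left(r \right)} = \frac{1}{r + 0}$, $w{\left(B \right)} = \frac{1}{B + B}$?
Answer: $\frac{4561}{180} \approx 25.339$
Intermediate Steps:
$I{\left(n,L \right)} = 15$ ($I{\left(n,L \right)} = 3 \cdot 5 = 15$)
$w{\left(B \right)} = \frac{1}{2 B}$
$J{\left(y \right)} = - \frac{61}{30}$ ($J{\left(y \right)} = -2 - \frac{1}{2 \cdot 15} = -2 - \frac{1}{2} \cdot \frac{1}{15} = -2 - \frac{1}{30} = - \frac{61}{30}$)
$f{\left(r \right)} = \frac{1}{r}$
$\left(J{\left(-9 \right)} - 150\right) f{\left(-6 \right)} = \frac{- \frac{61}{30} - 150}{-6} = \left(- \frac{4561}{30}\right) \left(- \frac{1}{6}\right) = \frac{4561}{180}$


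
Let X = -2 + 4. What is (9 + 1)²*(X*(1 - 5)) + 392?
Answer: -408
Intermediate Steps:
X = 2
(9 + 1)²*(X*(1 - 5)) + 392 = (9 + 1)²*(2*(1 - 5)) + 392 = 10²*(2*(-4)) + 392 = 100*(-8) + 392 = -800 + 392 = -408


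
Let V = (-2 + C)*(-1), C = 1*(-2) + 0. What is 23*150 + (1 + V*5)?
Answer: 3471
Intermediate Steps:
C = -2 (C = -2 + 0 = -2)
V = 4 (V = (-2 - 2)*(-1) = -4*(-1) = 4)
23*150 + (1 + V*5) = 23*150 + (1 + 4*5) = 3450 + (1 + 20) = 3450 + 21 = 3471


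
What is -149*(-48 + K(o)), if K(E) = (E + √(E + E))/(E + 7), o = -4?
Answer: 22052/3 - 298*I*√2/3 ≈ 7350.7 - 140.48*I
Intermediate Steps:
K(E) = (E + √2*√E)/(7 + E) (K(E) = (E + √(2*E))/(7 + E) = (E + √2*√E)/(7 + E))
-149*(-48 + K(o)) = -149*(-48 + (-4 + √2*√(-4))/(7 - 4)) = -149*(-48 + (-4 + √2*(2*I))/3) = -149*(-48 + (-4 + 2*I*√2)/3) = -149*(-48 + (-4/3 + 2*I*√2/3)) = -149*(-148/3 + 2*I*√2/3) = 22052/3 - 298*I*√2/3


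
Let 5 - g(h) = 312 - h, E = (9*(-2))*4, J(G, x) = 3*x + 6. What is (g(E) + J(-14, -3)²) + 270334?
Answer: 269964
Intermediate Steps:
J(G, x) = 6 + 3*x
E = -72 (E = -18*4 = -72)
g(h) = -307 + h (g(h) = 5 - (312 - h) = 5 + (-312 + h) = -307 + h)
(g(E) + J(-14, -3)²) + 270334 = ((-307 - 72) + (6 + 3*(-3))²) + 270334 = (-379 + (6 - 9)²) + 270334 = (-379 + (-3)²) + 270334 = (-379 + 9) + 270334 = -370 + 270334 = 269964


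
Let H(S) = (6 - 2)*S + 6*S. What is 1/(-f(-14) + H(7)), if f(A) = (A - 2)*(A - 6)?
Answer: -1/250 ≈ -0.0040000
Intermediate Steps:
f(A) = (-6 + A)*(-2 + A) (f(A) = (-2 + A)*(-6 + A) = (-6 + A)*(-2 + A))
H(S) = 10*S (H(S) = 4*S + 6*S = 10*S)
1/(-f(-14) + H(7)) = 1/(-(12 + (-14)² - 8*(-14)) + 10*7) = 1/(-(12 + 196 + 112) + 70) = 1/(-1*320 + 70) = 1/(-320 + 70) = 1/(-250) = -1/250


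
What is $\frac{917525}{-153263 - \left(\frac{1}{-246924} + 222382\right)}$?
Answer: $- \frac{226558943100}{92755765979} \approx -2.4425$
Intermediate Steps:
$\frac{917525}{-153263 - \left(\frac{1}{-246924} + 222382\right)} = \frac{917525}{-153263 - \left(- \frac{1}{246924} + 222382\right)} = \frac{917525}{-153263 - \frac{54911452967}{246924}} = \frac{917525}{- \frac{92755765979}{246924}} = 917525 \left(- \frac{246924}{92755765979}\right) = - \frac{226558943100}{92755765979}$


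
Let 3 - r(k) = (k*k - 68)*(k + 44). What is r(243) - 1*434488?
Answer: -17362032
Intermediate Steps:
r(k) = 3 - (-68 + k**2)*(44 + k) (r(k) = 3 - (k*k - 68)*(k + 44) = 3 - (k**2 - 68)*(44 + k) = 3 - (-68 + k**2)*(44 + k))
r(243) - 1*434488 = (2995 - 1*243**3 - 44*243**2 + 68*243) - 1*434488 = (2995 - 1*14348907 - 44*59049 + 16524) - 434488 = (2995 - 14348907 - 2598156 + 16524) - 434488 = -16927544 - 434488 = -17362032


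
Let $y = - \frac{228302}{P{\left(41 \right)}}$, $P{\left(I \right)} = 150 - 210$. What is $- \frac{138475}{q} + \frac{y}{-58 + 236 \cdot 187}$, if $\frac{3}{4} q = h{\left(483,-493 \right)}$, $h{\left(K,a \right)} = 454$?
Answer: $- \frac{137268986321}{600287880} \approx -228.67$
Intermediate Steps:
$P{\left(I \right)} = -60$
$y = \frac{114151}{30}$ ($y = - \frac{228302}{-60} = \left(-228302\right) \left(- \frac{1}{60}\right) = \frac{114151}{30} \approx 3805.0$)
$q = \frac{1816}{3}$ ($q = \frac{4}{3} \cdot 454 = \frac{1816}{3} \approx 605.33$)
$- \frac{138475}{q} + \frac{y}{-58 + 236 \cdot 187} = - \frac{138475}{\frac{1816}{3}} + \frac{114151}{30 \left(-58 + 236 \cdot 187\right)} = \left(-138475\right) \frac{3}{1816} + \frac{114151}{30 \left(-58 + 44132\right)} = - \frac{415425}{1816} + \frac{114151}{30 \cdot 44074} = - \frac{415425}{1816} + \frac{114151}{30} \cdot \frac{1}{44074} = - \frac{415425}{1816} + \frac{114151}{1322220} = - \frac{137268986321}{600287880}$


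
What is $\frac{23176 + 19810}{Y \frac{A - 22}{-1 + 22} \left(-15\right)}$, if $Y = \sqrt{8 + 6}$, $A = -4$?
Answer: $\frac{21493 \sqrt{14}}{130} \approx 618.61$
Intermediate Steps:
$Y = \sqrt{14} \approx 3.7417$
$\frac{23176 + 19810}{Y \frac{A - 22}{-1 + 22} \left(-15\right)} = \frac{23176 + 19810}{\sqrt{14} \frac{-4 - 22}{-1 + 22} \left(-15\right)} = \frac{42986}{\sqrt{14} \left(- \frac{26}{21}\right) \left(-15\right)} = \frac{42986}{- \frac{26 \sqrt{14}}{21} \left(-15\right)} = \frac{42986}{\frac{130}{7} \sqrt{14}} = 42986 \frac{\sqrt{14}}{260} = \frac{21493 \sqrt{14}}{130}$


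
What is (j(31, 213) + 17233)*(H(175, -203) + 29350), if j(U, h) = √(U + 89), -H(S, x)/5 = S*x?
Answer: 3566800175 + 413950*√30 ≈ 3.5691e+9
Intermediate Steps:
H(S, x) = -5*S*x
j(U, h) = √(89 + U)
(j(31, 213) + 17233)*(H(175, -203) + 29350) = (√(89 + 31) + 17233)*(-5*175*(-203) + 29350) = (√120 + 17233)*(177625 + 29350) = (2*√30 + 17233)*206975 = (17233 + 2*√30)*206975 = 3566800175 + 413950*√30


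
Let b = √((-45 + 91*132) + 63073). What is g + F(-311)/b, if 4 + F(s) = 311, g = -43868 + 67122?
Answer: 23254 + 307*√4690/18760 ≈ 23255.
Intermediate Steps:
g = 23254
F(s) = 307 (F(s) = -4 + 311 = 307)
b = 4*√4690 (b = √((-45 + 12012) + 63073) = √(11967 + 63073) = √75040 = 4*√4690 ≈ 273.93)
g + F(-311)/b = 23254 + 307/((4*√4690)) = 23254 + 307*(√4690/18760) = 23254 + 307*√4690/18760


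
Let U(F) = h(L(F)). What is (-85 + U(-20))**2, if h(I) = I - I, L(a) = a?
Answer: 7225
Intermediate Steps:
h(I) = 0
U(F) = 0
(-85 + U(-20))**2 = (-85 + 0)**2 = (-85)**2 = 7225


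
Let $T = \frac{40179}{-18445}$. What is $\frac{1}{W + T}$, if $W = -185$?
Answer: $- \frac{18445}{3452504} \approx -0.0053425$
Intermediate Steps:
$T = - \frac{40179}{18445}$ ($T = 40179 \left(- \frac{1}{18445}\right) = - \frac{40179}{18445} \approx -2.1783$)
$\frac{1}{W + T} = \frac{1}{-185 - \frac{40179}{18445}} = \frac{1}{- \frac{3452504}{18445}} = - \frac{18445}{3452504}$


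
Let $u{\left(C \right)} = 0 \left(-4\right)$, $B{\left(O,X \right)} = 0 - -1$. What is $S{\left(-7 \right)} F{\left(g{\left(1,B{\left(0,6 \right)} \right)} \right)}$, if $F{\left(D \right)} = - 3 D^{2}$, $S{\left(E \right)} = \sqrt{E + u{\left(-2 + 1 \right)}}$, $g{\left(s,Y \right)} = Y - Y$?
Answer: $0$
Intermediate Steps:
$B{\left(O,X \right)} = 1$ ($B{\left(O,X \right)} = 0 + 1 = 1$)
$g{\left(s,Y \right)} = 0$
$u{\left(C \right)} = 0$
$S{\left(E \right)} = \sqrt{E}$ ($S{\left(E \right)} = \sqrt{E + 0} = \sqrt{E}$)
$S{\left(-7 \right)} F{\left(g{\left(1,B{\left(0,6 \right)} \right)} \right)} = \sqrt{-7} \left(- 3 \cdot 0^{2}\right) = i \sqrt{7} \left(\left(-3\right) 0\right) = i \sqrt{7} \cdot 0 = 0$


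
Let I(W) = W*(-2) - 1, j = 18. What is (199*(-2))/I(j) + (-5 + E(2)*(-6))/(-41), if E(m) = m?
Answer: 16947/1517 ≈ 11.171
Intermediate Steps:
I(W) = -1 - 2*W (I(W) = -2*W - 1 = -1 - 2*W)
(199*(-2))/I(j) + (-5 + E(2)*(-6))/(-41) = (199*(-2))/(-1 - 2*18) + (-5 + 2*(-6))/(-41) = -398/(-1 - 36) + (-5 - 12)*(-1/41) = -398/(-37) - 17*(-1/41) = -398*(-1/37) + 17/41 = 398/37 + 17/41 = 16947/1517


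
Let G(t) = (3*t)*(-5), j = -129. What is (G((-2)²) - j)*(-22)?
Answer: -1518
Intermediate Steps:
G(t) = -15*t
(G((-2)²) - j)*(-22) = (-15*(-2)² - 1*(-129))*(-22) = (-15*4 + 129)*(-22) = (-60 + 129)*(-22) = 69*(-22) = -1518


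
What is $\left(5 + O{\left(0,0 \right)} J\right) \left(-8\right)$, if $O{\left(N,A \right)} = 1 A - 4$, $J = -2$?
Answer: $-104$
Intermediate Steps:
$O{\left(N,A \right)} = -4 + A$ ($O{\left(N,A \right)} = A - 4 = -4 + A$)
$\left(5 + O{\left(0,0 \right)} J\right) \left(-8\right) = \left(5 + \left(-4 + 0\right) \left(-2\right)\right) \left(-8\right) = \left(5 - -8\right) \left(-8\right) = \left(5 + 8\right) \left(-8\right) = 13 \left(-8\right) = -104$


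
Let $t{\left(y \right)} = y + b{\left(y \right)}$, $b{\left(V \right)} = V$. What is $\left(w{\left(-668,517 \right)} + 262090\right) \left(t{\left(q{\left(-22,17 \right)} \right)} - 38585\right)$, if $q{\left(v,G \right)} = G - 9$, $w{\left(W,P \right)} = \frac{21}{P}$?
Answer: $- \frac{5226120751519}{517} \approx -1.0109 \cdot 10^{10}$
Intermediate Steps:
$q{\left(v,G \right)} = -9 + G$
$t{\left(y \right)} = 2 y$ ($t{\left(y \right)} = y + y = 2 y$)
$\left(w{\left(-668,517 \right)} + 262090\right) \left(t{\left(q{\left(-22,17 \right)} \right)} - 38585\right) = \left(\frac{21}{517} + 262090\right) \left(2 \left(-9 + 17\right) - 38585\right) = \left(21 \cdot \frac{1}{517} + 262090\right) \left(2 \cdot 8 - 38585\right) = \left(\frac{21}{517} + 262090\right) \left(16 - 38585\right) = \frac{135500551}{517} \left(-38569\right) = - \frac{5226120751519}{517}$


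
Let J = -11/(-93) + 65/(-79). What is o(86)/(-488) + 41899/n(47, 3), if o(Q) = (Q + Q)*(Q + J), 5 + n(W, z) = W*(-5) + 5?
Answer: -21943979098/105319245 ≈ -208.36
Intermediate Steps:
n(W, z) = -5*W (n(W, z) = -5 + (W*(-5) + 5) = -5 + (-5*W + 5) = -5 + (5 - 5*W) = -5*W)
J = -5176/7347 (J = -11*(-1/93) + 65*(-1/79) = 11/93 - 65/79 = -5176/7347 ≈ -0.70450)
o(Q) = 2*Q*(-5176/7347 + Q) (o(Q) = (Q + Q)*(Q - 5176/7347) = (2*Q)*(-5176/7347 + Q) = 2*Q*(-5176/7347 + Q))
o(86)/(-488) + 41899/n(47, 3) = ((2/7347)*86*(-5176 + 7347*86))/(-488) + 41899/((-5*47)) = ((2/7347)*86*(-5176 + 631842))*(-1/488) + 41899/(-235) = ((2/7347)*86*626666)*(-1/488) + 41899*(-1/235) = (107786552/7347)*(-1/488) - 41899/235 = -13473319/448167 - 41899/235 = -21943979098/105319245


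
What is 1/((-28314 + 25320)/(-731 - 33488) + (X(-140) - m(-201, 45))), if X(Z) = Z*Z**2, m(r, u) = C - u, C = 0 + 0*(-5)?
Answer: -34219/93895393151 ≈ -3.6444e-7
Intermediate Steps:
C = 0 (C = 0 + 0 = 0)
m(r, u) = -u (m(r, u) = 0 - u = -u)
X(Z) = Z**3
1/((-28314 + 25320)/(-731 - 33488) + (X(-140) - m(-201, 45))) = 1/((-28314 + 25320)/(-731 - 33488) + ((-140)**3 - (-1)*45)) = 1/(-2994/(-34219) + (-2744000 - 1*(-45))) = 1/(-2994*(-1/34219) + (-2744000 + 45)) = 1/(2994/34219 - 2743955) = 1/(-93895393151/34219) = -34219/93895393151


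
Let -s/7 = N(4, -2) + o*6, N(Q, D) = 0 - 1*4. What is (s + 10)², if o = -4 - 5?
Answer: 173056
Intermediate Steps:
N(Q, D) = -4 (N(Q, D) = 0 - 4 = -4)
o = -9
s = 406 (s = -7*(-4 - 9*6) = -7*(-4 - 54) = -7*(-58) = 406)
(s + 10)² = (406 + 10)² = 416² = 173056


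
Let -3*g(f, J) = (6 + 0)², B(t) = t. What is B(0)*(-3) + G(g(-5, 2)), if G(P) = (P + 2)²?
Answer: 100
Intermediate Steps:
g(f, J) = -12 (g(f, J) = -(6 + 0)²/3 = -⅓*6² = -⅓*36 = -12)
G(P) = (2 + P)²
B(0)*(-3) + G(g(-5, 2)) = 0*(-3) + (2 - 12)² = 0 + (-10)² = 0 + 100 = 100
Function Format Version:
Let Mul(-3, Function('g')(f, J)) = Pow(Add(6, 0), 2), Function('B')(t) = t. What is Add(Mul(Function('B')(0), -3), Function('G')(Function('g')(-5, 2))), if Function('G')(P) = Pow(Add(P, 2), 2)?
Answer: 100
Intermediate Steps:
Function('g')(f, J) = -12 (Function('g')(f, J) = Mul(Rational(-1, 3), Pow(Add(6, 0), 2)) = Mul(Rational(-1, 3), Pow(6, 2)) = Mul(Rational(-1, 3), 36) = -12)
Function('G')(P) = Pow(Add(2, P), 2)
Add(Mul(Function('B')(0), -3), Function('G')(Function('g')(-5, 2))) = Add(Mul(0, -3), Pow(Add(2, -12), 2)) = Add(0, Pow(-10, 2)) = Add(0, 100) = 100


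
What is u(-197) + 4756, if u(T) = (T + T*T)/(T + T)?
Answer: 4658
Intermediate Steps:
u(T) = (T + T**2)/(2*T) (u(T) = (T + T**2)/((2*T)) = (T + T**2)*(1/(2*T)) = (T + T**2)/(2*T))
u(-197) + 4756 = (1/2 + (1/2)*(-197)) + 4756 = (1/2 - 197/2) + 4756 = -98 + 4756 = 4658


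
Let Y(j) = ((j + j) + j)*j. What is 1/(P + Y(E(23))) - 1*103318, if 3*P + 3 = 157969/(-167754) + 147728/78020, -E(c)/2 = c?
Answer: -6437337667527082744/62306061647953 ≈ -1.0332e+5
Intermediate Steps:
E(c) = -2*c
P = -6701819927/9816125310 (P = -1 + (157969/(-167754) + 147728/78020)/3 = -1 + (157969*(-1/167754) + 147728*(1/78020))/3 = -1 + (-157969/167754 + 36932/19505)/3 = -1 + (⅓)*(3114305383/3272041770) = -1 + 3114305383/9816125310 = -6701819927/9816125310 ≈ -0.68274)
Y(j) = 3*j² (Y(j) = (2*j + j)*j = (3*j)*j = 3*j²)
1/(P + Y(E(23))) - 1*103318 = 1/(-6701819927/9816125310 + 3*(-2*23)²) - 1*103318 = 1/(-6701819927/9816125310 + 3*(-46)²) - 103318 = 1/(-6701819927/9816125310 + 3*2116) - 103318 = 1/(-6701819927/9816125310 + 6348) - 103318 = 1/(62306061647953/9816125310) - 103318 = 9816125310/62306061647953 - 103318 = -6437337667527082744/62306061647953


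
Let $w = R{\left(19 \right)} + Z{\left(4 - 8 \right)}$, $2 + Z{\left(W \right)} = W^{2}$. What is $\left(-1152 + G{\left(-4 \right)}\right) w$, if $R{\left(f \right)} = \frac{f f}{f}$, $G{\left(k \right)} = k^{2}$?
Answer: $-37488$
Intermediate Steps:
$Z{\left(W \right)} = -2 + W^{2}$
$R{\left(f \right)} = f$ ($R{\left(f \right)} = \frac{f^{2}}{f} = f$)
$w = 33$ ($w = 19 - \left(2 - \left(4 - 8\right)^{2}\right) = 19 - \left(2 - \left(-4\right)^{2}\right) = 19 + \left(-2 + 16\right) = 19 + 14 = 33$)
$\left(-1152 + G{\left(-4 \right)}\right) w = \left(-1152 + \left(-4\right)^{2}\right) 33 = \left(-1152 + 16\right) 33 = \left(-1136\right) 33 = -37488$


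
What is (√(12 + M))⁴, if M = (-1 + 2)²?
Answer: 169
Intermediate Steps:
M = 1 (M = 1² = 1)
(√(12 + M))⁴ = (√(12 + 1))⁴ = (√13)⁴ = 169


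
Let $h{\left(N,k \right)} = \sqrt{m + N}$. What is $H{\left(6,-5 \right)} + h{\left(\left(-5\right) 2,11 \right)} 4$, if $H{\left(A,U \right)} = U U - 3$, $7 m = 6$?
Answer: $22 + \frac{32 i \sqrt{7}}{7} \approx 22.0 + 12.095 i$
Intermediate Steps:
$m = \frac{6}{7}$ ($m = \frac{1}{7} \cdot 6 = \frac{6}{7} \approx 0.85714$)
$H{\left(A,U \right)} = -3 + U^{2}$ ($H{\left(A,U \right)} = U^{2} - 3 = -3 + U^{2}$)
$h{\left(N,k \right)} = \sqrt{\frac{6}{7} + N}$
$H{\left(6,-5 \right)} + h{\left(\left(-5\right) 2,11 \right)} 4 = \left(-3 + \left(-5\right)^{2}\right) + \frac{\sqrt{42 + 49 \left(\left(-5\right) 2\right)}}{7} \cdot 4 = \left(-3 + 25\right) + \frac{\sqrt{42 + 49 \left(-10\right)}}{7} \cdot 4 = 22 + \frac{\sqrt{42 - 490}}{7} \cdot 4 = 22 + \frac{\sqrt{-448}}{7} \cdot 4 = 22 + \frac{8 i \sqrt{7}}{7} \cdot 4 = 22 + \frac{32 i \sqrt{7}}{7}$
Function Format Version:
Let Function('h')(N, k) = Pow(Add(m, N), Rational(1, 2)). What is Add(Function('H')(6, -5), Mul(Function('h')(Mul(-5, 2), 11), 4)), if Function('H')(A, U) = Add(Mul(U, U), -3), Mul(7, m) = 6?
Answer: Add(22, Mul(Rational(32, 7), I, Pow(7, Rational(1, 2)))) ≈ Add(22.000, Mul(12.095, I))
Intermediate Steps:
m = Rational(6, 7) (m = Mul(Rational(1, 7), 6) = Rational(6, 7) ≈ 0.85714)
Function('H')(A, U) = Add(-3, Pow(U, 2)) (Function('H')(A, U) = Add(Pow(U, 2), -3) = Add(-3, Pow(U, 2)))
Function('h')(N, k) = Pow(Add(Rational(6, 7), N), Rational(1, 2))
Add(Function('H')(6, -5), Mul(Function('h')(Mul(-5, 2), 11), 4)) = Add(Add(-3, Pow(-5, 2)), Mul(Mul(Rational(1, 7), Pow(Add(42, Mul(49, Mul(-5, 2))), Rational(1, 2))), 4)) = Add(Add(-3, 25), Mul(Mul(Rational(1, 7), Pow(Add(42, Mul(49, -10)), Rational(1, 2))), 4)) = Add(22, Mul(Mul(Rational(1, 7), Pow(Add(42, -490), Rational(1, 2))), 4)) = Add(22, Mul(Mul(Rational(1, 7), Pow(-448, Rational(1, 2))), 4)) = Add(22, Mul(Mul(Rational(1, 7), Mul(8, I, Pow(7, Rational(1, 2)))), 4)) = Add(22, Mul(Mul(Rational(8, 7), I, Pow(7, Rational(1, 2))), 4)) = Add(22, Mul(Rational(32, 7), I, Pow(7, Rational(1, 2))))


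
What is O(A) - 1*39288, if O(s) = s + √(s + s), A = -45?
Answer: -39333 + 3*I*√10 ≈ -39333.0 + 9.4868*I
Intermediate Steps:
O(s) = s + √2*√s (O(s) = s + √(2*s) = s + √2*√s)
O(A) - 1*39288 = (-45 + √2*√(-45)) - 1*39288 = (-45 + √2*(3*I*√5)) - 39288 = (-45 + 3*I*√10) - 39288 = -39333 + 3*I*√10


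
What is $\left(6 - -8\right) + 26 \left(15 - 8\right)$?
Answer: $196$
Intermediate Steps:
$\left(6 - -8\right) + 26 \left(15 - 8\right) = \left(6 + 8\right) + 26 \left(15 - 8\right) = 14 + 26 \cdot 7 = 14 + 182 = 196$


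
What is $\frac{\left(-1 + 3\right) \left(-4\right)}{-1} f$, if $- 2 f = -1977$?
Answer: $7908$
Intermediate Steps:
$f = \frac{1977}{2}$ ($f = \left(- \frac{1}{2}\right) \left(-1977\right) = \frac{1977}{2} \approx 988.5$)
$\frac{\left(-1 + 3\right) \left(-4\right)}{-1} f = \frac{\left(-1 + 3\right) \left(-4\right)}{-1} \cdot \frac{1977}{2} = 2 \left(-4\right) \left(-1\right) \frac{1977}{2} = \left(-8\right) \left(-1\right) \frac{1977}{2} = 8 \cdot \frac{1977}{2} = 7908$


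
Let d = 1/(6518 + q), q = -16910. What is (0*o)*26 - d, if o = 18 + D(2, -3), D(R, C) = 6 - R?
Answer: 1/10392 ≈ 9.6228e-5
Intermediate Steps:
o = 22 (o = 18 + (6 - 1*2) = 18 + (6 - 2) = 18 + 4 = 22)
d = -1/10392 (d = 1/(6518 - 16910) = 1/(-10392) = -1/10392 ≈ -9.6228e-5)
(0*o)*26 - d = (0*22)*26 - 1*(-1/10392) = 0*26 + 1/10392 = 0 + 1/10392 = 1/10392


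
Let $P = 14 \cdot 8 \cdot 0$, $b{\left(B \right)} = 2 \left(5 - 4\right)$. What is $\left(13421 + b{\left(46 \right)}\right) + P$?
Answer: $13423$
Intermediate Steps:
$b{\left(B \right)} = 2$ ($b{\left(B \right)} = 2 \cdot 1 = 2$)
$P = 0$ ($P = 112 \cdot 0 = 0$)
$\left(13421 + b{\left(46 \right)}\right) + P = \left(13421 + 2\right) + 0 = 13423 + 0 = 13423$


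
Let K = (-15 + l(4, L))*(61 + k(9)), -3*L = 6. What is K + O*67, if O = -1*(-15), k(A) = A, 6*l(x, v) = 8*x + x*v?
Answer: 235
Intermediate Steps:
L = -2 (L = -1/3*6 = -2)
l(x, v) = 4*x/3 + v*x/6 (l(x, v) = (8*x + x*v)/6 = (8*x + v*x)/6 = 4*x/3 + v*x/6)
O = 15
K = -770 (K = (-15 + (1/6)*4*(8 - 2))*(61 + 9) = (-15 + (1/6)*4*6)*70 = (-15 + 4)*70 = -11*70 = -770)
K + O*67 = -770 + 15*67 = -770 + 1005 = 235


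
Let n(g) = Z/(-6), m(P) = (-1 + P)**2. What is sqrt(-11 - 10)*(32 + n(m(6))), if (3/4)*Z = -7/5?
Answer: 1454*I*sqrt(21)/45 ≈ 148.07*I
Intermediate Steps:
Z = -28/15 (Z = 4*(-7/5)/3 = 4*(-7*1/5)/3 = (4/3)*(-7/5) = -28/15 ≈ -1.8667)
n(g) = 14/45 (n(g) = -28/15/(-6) = -28/15*(-1/6) = 14/45)
sqrt(-11 - 10)*(32 + n(m(6))) = sqrt(-11 - 10)*(32 + 14/45) = sqrt(-21)*(1454/45) = (I*sqrt(21))*(1454/45) = 1454*I*sqrt(21)/45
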